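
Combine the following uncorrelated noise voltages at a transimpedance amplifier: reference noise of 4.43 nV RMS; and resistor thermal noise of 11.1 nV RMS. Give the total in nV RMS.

Uncorrelated sources add in power (mean-square): V_tot = √(ΣV_i²)
V_tot = √[(4.43×10⁻⁹)² + (1.11×10⁻⁸)²] = 1.20×10⁻⁸ V = 12.0 nV

12.0 nV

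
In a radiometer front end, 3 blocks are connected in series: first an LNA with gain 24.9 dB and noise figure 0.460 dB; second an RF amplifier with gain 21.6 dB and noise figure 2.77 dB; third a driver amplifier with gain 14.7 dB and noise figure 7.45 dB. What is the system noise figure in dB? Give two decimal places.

0.47 dB

Convert to linear (a loss of L dB is a gain of −L dB): F_i = 10^(NF_i/10), G_i = 10^(G_i,dB/10)
  Stage 1: F_1 = 10^(0.460/10) = 1.112, G_1 = 10^(24.9/10) = 309.0
  Stage 2: F_2 = 10^(2.77/10) = 1.892, G_2 = 10^(21.6/10) = 144.5
  Stage 3: F_3 = 10^(7.45/10) = 5.559, G_3 = 10^(14.7/10) = 29.51
Friis cascade:
  F = 1.112 + (1.892 − 1)/309.0 + (5.559 − 1)/4.467×10⁴ = 1.115
NF = 10 log₁₀(1.115) = 0.47 dB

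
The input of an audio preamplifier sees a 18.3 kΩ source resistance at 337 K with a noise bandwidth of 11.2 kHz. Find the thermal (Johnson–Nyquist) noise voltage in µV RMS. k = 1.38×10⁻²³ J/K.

V_n = √(4kTRB)
4kTRB = 4 × 1.38×10⁻²³ × 337 × 1.83×10⁴ × 1.12×10⁴ = 3.81×10⁻¹² V²
V_n = √(3.81×10⁻¹²) = 1.95×10⁻⁶ V = 1.95 µV

1.95 µV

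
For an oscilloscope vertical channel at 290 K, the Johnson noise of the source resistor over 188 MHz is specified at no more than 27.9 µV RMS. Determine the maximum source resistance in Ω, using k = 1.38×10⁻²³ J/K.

259 Ω

Johnson–Nyquist: V_n = √(4kTRB) ⇒ R = V_n² / (4kTB)
4kTB = 4 × 1.38×10⁻²³ × 290 × 1.88×10⁸ = 3.01×10⁻¹²
R = (2.79×10⁻⁵)² / 3.01×10⁻¹² = 2.59×10² Ω = 259 Ω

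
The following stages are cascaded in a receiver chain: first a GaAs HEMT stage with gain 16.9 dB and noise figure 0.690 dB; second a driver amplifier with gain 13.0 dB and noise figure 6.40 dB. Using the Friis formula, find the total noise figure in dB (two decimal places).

Convert to linear (a loss of L dB is a gain of −L dB): F_i = 10^(NF_i/10), G_i = 10^(G_i,dB/10)
  Stage 1: F_1 = 10^(0.690/10) = 1.172, G_1 = 10^(16.9/10) = 48.98
  Stage 2: F_2 = 10^(6.40/10) = 4.365, G_2 = 10^(13.0/10) = 19.95
Friis cascade:
  F = 1.172 + (4.365 − 1)/48.98 = 1.241
NF = 10 log₁₀(1.241) = 0.94 dB

0.94 dB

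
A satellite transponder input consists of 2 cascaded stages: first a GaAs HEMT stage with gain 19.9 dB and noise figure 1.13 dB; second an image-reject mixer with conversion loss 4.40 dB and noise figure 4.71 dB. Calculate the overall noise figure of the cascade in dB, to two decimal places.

1.20 dB

Convert to linear (a loss of L dB is a gain of −L dB): F_i = 10^(NF_i/10), G_i = 10^(G_i,dB/10)
  Stage 1: F_1 = 10^(1.13/10) = 1.297, G_1 = 10^(19.9/10) = 97.72
  Stage 2: F_2 = 10^(4.71/10) = 2.958, G_2 = 10^(−4.40/10) = 0.3631
Friis cascade:
  F = 1.297 + (2.958 − 1)/97.72 = 1.317
NF = 10 log₁₀(1.317) = 1.20 dB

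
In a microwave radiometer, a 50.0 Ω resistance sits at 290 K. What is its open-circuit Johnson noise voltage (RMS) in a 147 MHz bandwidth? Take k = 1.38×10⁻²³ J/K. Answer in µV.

V_n = √(4kTRB)
4kTRB = 4 × 1.38×10⁻²³ × 290 × 5.00×10¹ × 1.47×10⁸ = 1.18×10⁻¹⁰ V²
V_n = √(1.18×10⁻¹⁰) = 1.08×10⁻⁵ V = 10.8 µV

10.8 µV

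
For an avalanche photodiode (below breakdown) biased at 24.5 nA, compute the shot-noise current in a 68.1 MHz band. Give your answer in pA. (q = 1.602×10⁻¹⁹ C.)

I_n = √(2qI·B)
2qI·B = 2 × 1.602×10⁻¹⁹ × 2.45×10⁻⁸ × 6.81×10⁷ = 5.35×10⁻¹⁹ A²
I_n = √(5.35×10⁻¹⁹) = 7.31×10⁻¹⁰ A = 731 pA

731 pA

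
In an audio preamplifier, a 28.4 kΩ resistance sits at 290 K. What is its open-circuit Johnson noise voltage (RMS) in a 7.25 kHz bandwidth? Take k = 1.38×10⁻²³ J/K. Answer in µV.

1.82 µV

V_n = √(4kTRB)
4kTRB = 4 × 1.38×10⁻²³ × 290 × 2.84×10⁴ × 7.25×10³ = 3.30×10⁻¹² V²
V_n = √(3.30×10⁻¹²) = 1.82×10⁻⁶ V = 1.82 µV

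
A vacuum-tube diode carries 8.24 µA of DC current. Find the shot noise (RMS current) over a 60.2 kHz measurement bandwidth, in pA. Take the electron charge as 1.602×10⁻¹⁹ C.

I_n = √(2qI·B)
2qI·B = 2 × 1.602×10⁻¹⁹ × 8.24×10⁻⁶ × 6.02×10⁴ = 1.59×10⁻¹⁹ A²
I_n = √(1.59×10⁻¹⁹) = 3.99×10⁻¹⁰ A = 399 pA

399 pA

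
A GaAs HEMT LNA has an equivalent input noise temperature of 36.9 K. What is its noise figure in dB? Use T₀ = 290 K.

F = 1 + T_e/T₀ = 1 + 36.9/290 = 1.12724
NF = 10 log₁₀(1.12724) = 0.520 dB

0.520 dB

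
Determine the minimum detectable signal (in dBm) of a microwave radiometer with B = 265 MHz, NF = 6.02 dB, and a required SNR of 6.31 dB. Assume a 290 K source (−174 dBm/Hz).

Sensitivity = −174 + 10 log₁₀(B) + NF + SNR_min
= −174 + 84.23 + 6.02 + 6.31
= −77.44 dBm → −77.4 dBm

−77.4 dBm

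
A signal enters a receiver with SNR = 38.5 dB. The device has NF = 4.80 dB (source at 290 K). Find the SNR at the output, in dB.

33.70 dB

By definition F = SNR_in/SNR_out, so in dB: SNR_out = SNR_in − NF
SNR_out = 38.5 − 4.80 = 33.70 dB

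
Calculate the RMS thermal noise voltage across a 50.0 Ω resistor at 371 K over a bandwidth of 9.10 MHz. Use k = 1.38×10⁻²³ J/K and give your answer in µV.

V_n = √(4kTRB)
4kTRB = 4 × 1.38×10⁻²³ × 371 × 5.00×10¹ × 9.10×10⁶ = 9.32×10⁻¹² V²
V_n = √(9.32×10⁻¹²) = 3.05×10⁻⁶ V = 3.05 µV

3.05 µV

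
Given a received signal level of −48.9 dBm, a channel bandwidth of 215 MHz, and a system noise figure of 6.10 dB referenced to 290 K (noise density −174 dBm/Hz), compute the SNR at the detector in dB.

35.7 dB

Noise floor: N = −174 + 10 log₁₀(B) + NF
10 log₁₀(2.15×10⁸) = 83.32 dB
N = −174 + 83.32 + 6.10 = −84.58 dBm
SNR = P_sig − N = −48.9 − (−84.58) = 35.68 dB → 35.7 dB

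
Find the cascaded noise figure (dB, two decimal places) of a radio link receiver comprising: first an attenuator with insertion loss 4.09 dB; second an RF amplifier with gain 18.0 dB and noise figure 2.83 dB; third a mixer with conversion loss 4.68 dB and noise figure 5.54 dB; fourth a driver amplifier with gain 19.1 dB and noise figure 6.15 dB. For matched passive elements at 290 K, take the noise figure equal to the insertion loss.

Convert to linear (a loss of L dB is a gain of −L dB): F_i = 10^(NF_i/10), G_i = 10^(G_i,dB/10)
  Stage 1: F_1 = 10^(4.09/10) = 2.564, G_1 = 10^(−4.09/10) = 0.3899
  Stage 2: F_2 = 10^(2.83/10) = 1.919, G_2 = 10^(18.0/10) = 63.10
  Stage 3: F_3 = 10^(5.54/10) = 3.581, G_3 = 10^(−4.68/10) = 0.3404
  Stage 4: F_4 = 10^(6.15/10) = 4.121, G_4 = 10^(19.1/10) = 81.28
Friis cascade:
  F = 2.564 + (1.919 − 1)/0.3899 + (3.581 − 1)/24.60 + (4.121 − 1)/8.375 = 5.398
NF = 10 log₁₀(5.398) = 7.32 dB

7.32 dB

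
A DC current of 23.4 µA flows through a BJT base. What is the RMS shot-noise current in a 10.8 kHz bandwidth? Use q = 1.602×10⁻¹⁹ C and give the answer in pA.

285 pA

I_n = √(2qI·B)
2qI·B = 2 × 1.602×10⁻¹⁹ × 2.34×10⁻⁵ × 1.08×10⁴ = 8.10×10⁻²⁰ A²
I_n = √(8.10×10⁻²⁰) = 2.85×10⁻¹⁰ A = 285 pA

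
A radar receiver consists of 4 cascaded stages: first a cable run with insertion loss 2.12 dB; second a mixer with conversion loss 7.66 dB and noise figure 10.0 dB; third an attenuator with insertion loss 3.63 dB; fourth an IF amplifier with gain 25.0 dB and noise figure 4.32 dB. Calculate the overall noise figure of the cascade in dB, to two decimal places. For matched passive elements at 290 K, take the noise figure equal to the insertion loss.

18.20 dB

Convert to linear (a loss of L dB is a gain of −L dB): F_i = 10^(NF_i/10), G_i = 10^(G_i,dB/10)
  Stage 1: F_1 = 10^(2.12/10) = 1.629, G_1 = 10^(−2.12/10) = 0.6138
  Stage 2: F_2 = 10^(10.0/10) = 10.00, G_2 = 10^(−7.66/10) = 0.1714
  Stage 3: F_3 = 10^(3.63/10) = 2.307, G_3 = 10^(−3.63/10) = 0.4335
  Stage 4: F_4 = 10^(4.32/10) = 2.704, G_4 = 10^(25.0/10) = 316.2
Friis cascade:
  F = 1.629 + (10.00 − 1)/0.6138 + (2.307 − 1)/0.1052 + (2.704 − 1)/0.04560 = 66.08
NF = 10 log₁₀(66.08) = 18.20 dB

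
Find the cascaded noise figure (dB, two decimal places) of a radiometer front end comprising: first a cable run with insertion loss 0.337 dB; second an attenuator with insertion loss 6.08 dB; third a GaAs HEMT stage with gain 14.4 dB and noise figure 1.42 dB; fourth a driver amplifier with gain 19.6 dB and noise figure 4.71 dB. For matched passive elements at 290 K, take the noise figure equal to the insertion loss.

Convert to linear (a loss of L dB is a gain of −L dB): F_i = 10^(NF_i/10), G_i = 10^(G_i,dB/10)
  Stage 1: F_1 = 10^(0.337/10) = 1.081, G_1 = 10^(−0.337/10) = 0.9253
  Stage 2: F_2 = 10^(6.08/10) = 4.055, G_2 = 10^(−6.08/10) = 0.2466
  Stage 3: F_3 = 10^(1.42/10) = 1.387, G_3 = 10^(14.4/10) = 27.54
  Stage 4: F_4 = 10^(4.71/10) = 2.958, G_4 = 10^(19.6/10) = 91.20
Friis cascade:
  F = 1.081 + (4.055 − 1)/0.9253 + (1.387 − 1)/0.2282 + (2.958 − 1)/6.285 = 6.389
NF = 10 log₁₀(6.389) = 8.05 dB

8.05 dB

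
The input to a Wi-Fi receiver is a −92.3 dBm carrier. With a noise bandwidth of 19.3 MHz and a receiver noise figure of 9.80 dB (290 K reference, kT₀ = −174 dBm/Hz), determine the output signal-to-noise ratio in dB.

−1.0 dB

Noise floor: N = −174 + 10 log₁₀(B) + NF
10 log₁₀(1.93×10⁷) = 72.86 dB
N = −174 + 72.86 + 9.80 = −91.34 dBm
SNR = P_sig − N = −92.3 − (−91.34) = −0.96 dB → −1.0 dB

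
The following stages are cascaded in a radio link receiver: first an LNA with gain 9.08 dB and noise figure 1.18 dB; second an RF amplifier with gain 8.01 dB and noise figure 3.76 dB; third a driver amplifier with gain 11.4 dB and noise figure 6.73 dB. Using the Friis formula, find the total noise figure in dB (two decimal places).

1.92 dB

Convert to linear (a loss of L dB is a gain of −L dB): F_i = 10^(NF_i/10), G_i = 10^(G_i,dB/10)
  Stage 1: F_1 = 10^(1.18/10) = 1.312, G_1 = 10^(9.08/10) = 8.091
  Stage 2: F_2 = 10^(3.76/10) = 2.377, G_2 = 10^(8.01/10) = 6.324
  Stage 3: F_3 = 10^(6.73/10) = 4.710, G_3 = 10^(11.4/10) = 13.80
Friis cascade:
  F = 1.312 + (2.377 − 1)/8.091 + (4.710 − 1)/51.17 = 1.555
NF = 10 log₁₀(1.555) = 1.92 dB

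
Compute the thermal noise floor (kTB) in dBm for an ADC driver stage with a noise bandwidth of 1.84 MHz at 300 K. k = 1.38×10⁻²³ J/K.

−111.2 dBm

P_n = kTB = 1.38×10⁻²³ × 300 × 1.84×10⁶ = 7.62×10⁻¹⁵ W
In dBm: 10 log₁₀(7.62×10⁻¹⁵ / 10⁻³) = −111.2 dBm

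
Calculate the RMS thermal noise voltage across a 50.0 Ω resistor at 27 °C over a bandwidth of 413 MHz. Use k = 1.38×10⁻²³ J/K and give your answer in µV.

18.5 µV

T = 27 °C + 273.15 = 300.15 K
V_n = √(4kTRB)
4kTRB = 4 × 1.38×10⁻²³ × 300.15 × 5.00×10¹ × 4.13×10⁸ = 3.42×10⁻¹⁰ V²
V_n = √(3.42×10⁻¹⁰) = 1.85×10⁻⁵ V = 18.5 µV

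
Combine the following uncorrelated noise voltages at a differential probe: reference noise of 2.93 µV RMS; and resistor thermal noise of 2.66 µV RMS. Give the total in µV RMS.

3.96 µV

Uncorrelated sources add in power (mean-square): V_tot = √(ΣV_i²)
V_tot = √[(2.93×10⁻⁶)² + (2.66×10⁻⁶)²] = 3.96×10⁻⁶ V = 3.96 µV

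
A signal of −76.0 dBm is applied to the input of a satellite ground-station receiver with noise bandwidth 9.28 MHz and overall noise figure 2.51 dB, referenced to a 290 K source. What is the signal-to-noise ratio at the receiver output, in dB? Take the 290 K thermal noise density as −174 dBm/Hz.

Noise floor: N = −174 + 10 log₁₀(B) + NF
10 log₁₀(9.28×10⁶) = 69.68 dB
N = −174 + 69.68 + 2.51 = −101.81 dBm
SNR = P_sig − N = −76.0 − (−101.81) = 25.81 dB → 25.8 dB

25.8 dB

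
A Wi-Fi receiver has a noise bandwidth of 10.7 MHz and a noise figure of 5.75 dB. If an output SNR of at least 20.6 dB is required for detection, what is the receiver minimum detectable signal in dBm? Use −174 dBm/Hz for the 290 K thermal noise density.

−77.4 dBm

Sensitivity = −174 + 10 log₁₀(B) + NF + SNR_min
= −174 + 70.29 + 5.75 + 20.6
= −77.36 dBm → −77.4 dBm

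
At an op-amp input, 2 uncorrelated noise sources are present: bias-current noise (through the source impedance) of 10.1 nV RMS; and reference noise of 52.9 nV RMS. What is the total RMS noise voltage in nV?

Uncorrelated sources add in power (mean-square): V_tot = √(ΣV_i²)
V_tot = √[(1.01×10⁻⁸)² + (5.29×10⁻⁸)²] = 5.39×10⁻⁸ V = 53.9 nV

53.9 nV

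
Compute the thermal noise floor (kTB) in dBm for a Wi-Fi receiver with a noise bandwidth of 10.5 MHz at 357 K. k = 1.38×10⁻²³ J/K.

P_n = kTB = 1.38×10⁻²³ × 357 × 1.05×10⁷ = 5.17×10⁻¹⁴ W
In dBm: 10 log₁₀(5.17×10⁻¹⁴ / 10⁻³) = −102.9 dBm

−102.9 dBm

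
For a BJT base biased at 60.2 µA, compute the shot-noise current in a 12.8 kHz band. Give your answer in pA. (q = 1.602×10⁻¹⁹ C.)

I_n = √(2qI·B)
2qI·B = 2 × 1.602×10⁻¹⁹ × 6.02×10⁻⁵ × 1.28×10⁴ = 2.47×10⁻¹⁹ A²
I_n = √(2.47×10⁻¹⁹) = 4.97×10⁻¹⁰ A = 497 pA

497 pA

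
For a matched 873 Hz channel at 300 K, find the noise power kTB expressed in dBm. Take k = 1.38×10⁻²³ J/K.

−144.4 dBm

P_n = kTB = 1.38×10⁻²³ × 300 × 8.73×10² = 3.61×10⁻¹⁸ W
In dBm: 10 log₁₀(3.61×10⁻¹⁸ / 10⁻³) = −144.4 dBm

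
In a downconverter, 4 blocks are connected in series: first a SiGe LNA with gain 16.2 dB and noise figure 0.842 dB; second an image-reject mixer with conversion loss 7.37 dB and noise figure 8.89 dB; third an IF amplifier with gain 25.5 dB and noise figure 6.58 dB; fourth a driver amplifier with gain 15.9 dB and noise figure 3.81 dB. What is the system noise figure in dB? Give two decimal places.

2.65 dB

Convert to linear (a loss of L dB is a gain of −L dB): F_i = 10^(NF_i/10), G_i = 10^(G_i,dB/10)
  Stage 1: F_1 = 10^(0.842/10) = 1.214, G_1 = 10^(16.2/10) = 41.69
  Stage 2: F_2 = 10^(8.89/10) = 7.745, G_2 = 10^(−7.37/10) = 0.1832
  Stage 3: F_3 = 10^(6.58/10) = 4.550, G_3 = 10^(25.5/10) = 354.8
  Stage 4: F_4 = 10^(3.81/10) = 2.404, G_4 = 10^(15.9/10) = 38.90
Friis cascade:
  F = 1.214 + (7.745 − 1)/41.69 + (4.550 − 1)/7.638 + (2.404 − 1)/2710 = 1.841
NF = 10 log₁₀(1.841) = 2.65 dB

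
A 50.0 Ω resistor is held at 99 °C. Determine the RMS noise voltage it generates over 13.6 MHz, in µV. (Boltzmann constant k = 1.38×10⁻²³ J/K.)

T = 99 °C + 273.15 = 372.15 K
V_n = √(4kTRB)
4kTRB = 4 × 1.38×10⁻²³ × 372.15 × 5.00×10¹ × 1.36×10⁷ = 1.40×10⁻¹¹ V²
V_n = √(1.40×10⁻¹¹) = 3.74×10⁻⁶ V = 3.74 µV

3.74 µV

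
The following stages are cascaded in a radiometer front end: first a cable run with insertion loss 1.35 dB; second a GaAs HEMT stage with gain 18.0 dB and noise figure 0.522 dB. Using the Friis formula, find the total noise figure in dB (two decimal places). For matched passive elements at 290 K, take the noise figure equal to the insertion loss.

1.87 dB

Convert to linear (a loss of L dB is a gain of −L dB): F_i = 10^(NF_i/10), G_i = 10^(G_i,dB/10)
  Stage 1: F_1 = 10^(1.35/10) = 1.365, G_1 = 10^(−1.35/10) = 0.7328
  Stage 2: F_2 = 10^(0.522/10) = 1.128, G_2 = 10^(18.0/10) = 63.10
Friis cascade:
  F = 1.365 + (1.128 − 1)/0.7328 = 1.539
NF = 10 log₁₀(1.539) = 1.87 dB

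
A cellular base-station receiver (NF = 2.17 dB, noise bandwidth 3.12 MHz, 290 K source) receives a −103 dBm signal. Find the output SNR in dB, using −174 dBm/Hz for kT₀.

Noise floor: N = −174 + 10 log₁₀(B) + NF
10 log₁₀(3.12×10⁶) = 64.94 dB
N = −174 + 64.94 + 2.17 = −106.89 dBm
SNR = P_sig − N = −103 − (−106.89) = 3.89 dB → 3.9 dB

3.9 dB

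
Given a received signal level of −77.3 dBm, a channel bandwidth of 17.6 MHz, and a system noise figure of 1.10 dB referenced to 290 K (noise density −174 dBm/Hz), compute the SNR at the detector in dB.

Noise floor: N = −174 + 10 log₁₀(B) + NF
10 log₁₀(1.76×10⁷) = 72.46 dB
N = −174 + 72.46 + 1.10 = −100.44 dBm
SNR = P_sig − N = −77.3 − (−100.44) = 23.14 dB → 23.1 dB

23.1 dB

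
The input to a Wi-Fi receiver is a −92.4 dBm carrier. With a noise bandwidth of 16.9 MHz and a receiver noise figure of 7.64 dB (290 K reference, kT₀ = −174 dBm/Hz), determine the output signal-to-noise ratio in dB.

Noise floor: N = −174 + 10 log₁₀(B) + NF
10 log₁₀(1.69×10⁷) = 72.28 dB
N = −174 + 72.28 + 7.64 = −94.08 dBm
SNR = P_sig − N = −92.4 − (−94.08) = 1.68 dB → 1.7 dB

1.7 dB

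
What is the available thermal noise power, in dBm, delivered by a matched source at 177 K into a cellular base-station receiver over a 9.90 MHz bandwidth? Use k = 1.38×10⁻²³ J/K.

−106.2 dBm

P_n = kTB = 1.38×10⁻²³ × 177 × 9.90×10⁶ = 2.42×10⁻¹⁴ W
In dBm: 10 log₁₀(2.42×10⁻¹⁴ / 10⁻³) = −106.2 dBm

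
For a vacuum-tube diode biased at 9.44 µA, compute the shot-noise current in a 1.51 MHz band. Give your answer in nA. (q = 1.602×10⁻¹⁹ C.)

I_n = √(2qI·B)
2qI·B = 2 × 1.602×10⁻¹⁹ × 9.44×10⁻⁶ × 1.51×10⁶ = 4.57×10⁻¹⁸ A²
I_n = √(4.57×10⁻¹⁸) = 2.14×10⁻⁹ A = 2.14 nA

2.14 nA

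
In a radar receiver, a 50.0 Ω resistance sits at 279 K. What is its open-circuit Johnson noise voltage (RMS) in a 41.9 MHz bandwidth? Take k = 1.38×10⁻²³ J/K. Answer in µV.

5.68 µV

V_n = √(4kTRB)
4kTRB = 4 × 1.38×10⁻²³ × 279 × 5.00×10¹ × 4.19×10⁷ = 3.23×10⁻¹¹ V²
V_n = √(3.23×10⁻¹¹) = 5.68×10⁻⁶ V = 5.68 µV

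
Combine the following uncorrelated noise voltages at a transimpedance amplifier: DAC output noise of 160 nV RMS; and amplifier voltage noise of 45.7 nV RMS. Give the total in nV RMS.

Uncorrelated sources add in power (mean-square): V_tot = √(ΣV_i²)
V_tot = √[(1.60×10⁻⁷)² + (4.57×10⁻⁸)²] = 1.66×10⁻⁷ V = 166 nV

166 nV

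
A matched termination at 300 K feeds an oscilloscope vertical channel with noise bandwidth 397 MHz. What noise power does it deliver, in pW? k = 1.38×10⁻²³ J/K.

P_n = kTB = 1.38×10⁻²³ × 300 × 3.97×10⁸ = 1.64×10⁻¹² W = 1.64 pW

1.64 pW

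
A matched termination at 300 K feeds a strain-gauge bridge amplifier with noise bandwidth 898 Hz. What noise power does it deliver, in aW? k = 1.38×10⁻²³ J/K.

P_n = kTB = 1.38×10⁻²³ × 300 × 8.98×10² = 3.72×10⁻¹⁸ W = 3.72 aW

3.72 aW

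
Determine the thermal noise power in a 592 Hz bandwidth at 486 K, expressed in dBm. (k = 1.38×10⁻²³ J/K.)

−144.0 dBm

P_n = kTB = 1.38×10⁻²³ × 486 × 5.92×10² = 3.97×10⁻¹⁸ W
In dBm: 10 log₁₀(3.97×10⁻¹⁸ / 10⁻³) = −144.0 dBm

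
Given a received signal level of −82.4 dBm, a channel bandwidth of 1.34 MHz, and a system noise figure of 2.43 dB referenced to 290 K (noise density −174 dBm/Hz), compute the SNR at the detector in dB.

Noise floor: N = −174 + 10 log₁₀(B) + NF
10 log₁₀(1.34×10⁶) = 61.27 dB
N = −174 + 61.27 + 2.43 = −110.30 dBm
SNR = P_sig − N = −82.4 − (−110.30) = 27.90 dB → 27.9 dB

27.9 dB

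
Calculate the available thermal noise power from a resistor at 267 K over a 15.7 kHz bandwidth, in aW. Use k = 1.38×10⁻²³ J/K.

57.8 aW

P_n = kTB = 1.38×10⁻²³ × 267 × 1.57×10⁴ = 5.78×10⁻¹⁷ W = 57.8 aW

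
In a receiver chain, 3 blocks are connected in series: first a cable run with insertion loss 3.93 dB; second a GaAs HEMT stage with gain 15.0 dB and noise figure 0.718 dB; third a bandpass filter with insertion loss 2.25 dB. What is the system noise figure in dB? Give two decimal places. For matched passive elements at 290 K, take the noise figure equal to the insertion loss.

4.73 dB

Convert to linear (a loss of L dB is a gain of −L dB): F_i = 10^(NF_i/10), G_i = 10^(G_i,dB/10)
  Stage 1: F_1 = 10^(3.93/10) = 2.472, G_1 = 10^(−3.93/10) = 0.4046
  Stage 2: F_2 = 10^(0.718/10) = 1.180, G_2 = 10^(15.0/10) = 31.62
  Stage 3: F_3 = 10^(2.25/10) = 1.679, G_3 = 10^(−2.25/10) = 0.5957
Friis cascade:
  F = 2.472 + (1.180 − 1)/0.4046 + (1.679 − 1)/12.79 = 2.969
NF = 10 log₁₀(2.969) = 4.73 dB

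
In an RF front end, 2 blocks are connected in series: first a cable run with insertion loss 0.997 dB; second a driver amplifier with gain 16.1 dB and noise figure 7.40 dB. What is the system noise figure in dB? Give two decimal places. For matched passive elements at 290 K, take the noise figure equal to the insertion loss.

Convert to linear (a loss of L dB is a gain of −L dB): F_i = 10^(NF_i/10), G_i = 10^(G_i,dB/10)
  Stage 1: F_1 = 10^(0.997/10) = 1.258, G_1 = 10^(−0.997/10) = 0.7949
  Stage 2: F_2 = 10^(7.40/10) = 5.495, G_2 = 10^(16.1/10) = 40.74
Friis cascade:
  F = 1.258 + (5.495 − 1)/0.7949 = 6.914
NF = 10 log₁₀(6.914) = 8.40 dB

8.40 dB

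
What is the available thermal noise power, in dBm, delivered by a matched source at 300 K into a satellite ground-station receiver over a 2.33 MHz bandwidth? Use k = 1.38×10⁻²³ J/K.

−110.2 dBm

P_n = kTB = 1.38×10⁻²³ × 300 × 2.33×10⁶ = 9.65×10⁻¹⁵ W
In dBm: 10 log₁₀(9.65×10⁻¹⁵ / 10⁻³) = −110.2 dBm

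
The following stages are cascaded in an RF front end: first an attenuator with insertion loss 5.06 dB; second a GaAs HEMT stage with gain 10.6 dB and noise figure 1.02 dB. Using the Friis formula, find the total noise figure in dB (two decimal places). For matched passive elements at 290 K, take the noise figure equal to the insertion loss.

Convert to linear (a loss of L dB is a gain of −L dB): F_i = 10^(NF_i/10), G_i = 10^(G_i,dB/10)
  Stage 1: F_1 = 10^(5.06/10) = 3.206, G_1 = 10^(−5.06/10) = 0.3119
  Stage 2: F_2 = 10^(1.02/10) = 1.265, G_2 = 10^(10.6/10) = 11.48
Friis cascade:
  F = 3.206 + (1.265 − 1)/0.3119 = 4.055
NF = 10 log₁₀(4.055) = 6.08 dB

6.08 dB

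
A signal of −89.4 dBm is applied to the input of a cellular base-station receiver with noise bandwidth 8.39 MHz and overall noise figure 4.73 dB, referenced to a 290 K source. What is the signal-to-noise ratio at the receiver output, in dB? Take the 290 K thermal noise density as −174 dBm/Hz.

Noise floor: N = −174 + 10 log₁₀(B) + NF
10 log₁₀(8.39×10⁶) = 69.24 dB
N = −174 + 69.24 + 4.73 = −100.03 dBm
SNR = P_sig − N = −89.4 − (−100.03) = 10.63 dB → 10.6 dB

10.6 dB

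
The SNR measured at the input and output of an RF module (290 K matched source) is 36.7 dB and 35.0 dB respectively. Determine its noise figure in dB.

NF (dB) = SNR_in(dB) − SNR_out(dB) when the source is at T₀
NF = 36.7 − 35.0 = 1.7 dB

1.7 dB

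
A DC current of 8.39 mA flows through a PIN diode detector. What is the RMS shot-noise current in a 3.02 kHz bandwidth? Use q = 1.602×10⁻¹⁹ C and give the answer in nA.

2.85 nA

I_n = √(2qI·B)
2qI·B = 2 × 1.602×10⁻¹⁹ × 8.39×10⁻³ × 3.02×10³ = 8.12×10⁻¹⁸ A²
I_n = √(8.12×10⁻¹⁸) = 2.85×10⁻⁹ A = 2.85 nA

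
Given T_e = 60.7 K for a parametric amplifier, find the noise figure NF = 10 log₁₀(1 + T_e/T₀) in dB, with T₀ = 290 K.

F = 1 + T_e/T₀ = 1 + 60.7/290 = 1.20931
NF = 10 log₁₀(1.20931) = 0.825 dB

0.825 dB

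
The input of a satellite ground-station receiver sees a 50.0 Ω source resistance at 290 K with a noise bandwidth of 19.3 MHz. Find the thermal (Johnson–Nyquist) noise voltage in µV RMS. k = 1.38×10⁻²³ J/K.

3.93 µV

V_n = √(4kTRB)
4kTRB = 4 × 1.38×10⁻²³ × 290 × 5.00×10¹ × 1.93×10⁷ = 1.54×10⁻¹¹ V²
V_n = √(1.54×10⁻¹¹) = 3.93×10⁻⁶ V = 3.93 µV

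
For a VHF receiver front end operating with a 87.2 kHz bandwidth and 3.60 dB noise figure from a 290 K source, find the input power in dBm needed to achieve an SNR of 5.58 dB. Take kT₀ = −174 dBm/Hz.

−115.4 dBm

Sensitivity = −174 + 10 log₁₀(B) + NF + SNR_min
= −174 + 49.41 + 3.60 + 5.58
= −115.41 dBm → −115.4 dBm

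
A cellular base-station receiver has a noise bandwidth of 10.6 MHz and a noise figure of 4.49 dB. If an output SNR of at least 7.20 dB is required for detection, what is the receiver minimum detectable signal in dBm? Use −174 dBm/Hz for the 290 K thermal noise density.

Sensitivity = −174 + 10 log₁₀(B) + NF + SNR_min
= −174 + 70.25 + 4.49 + 7.20
= −92.06 dBm → −92.1 dBm

−92.1 dBm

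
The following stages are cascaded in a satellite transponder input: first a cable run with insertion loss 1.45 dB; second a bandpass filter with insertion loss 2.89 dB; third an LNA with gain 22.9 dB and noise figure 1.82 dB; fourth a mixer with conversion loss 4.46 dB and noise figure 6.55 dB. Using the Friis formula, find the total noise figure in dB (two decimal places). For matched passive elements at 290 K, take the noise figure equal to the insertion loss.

Convert to linear (a loss of L dB is a gain of −L dB): F_i = 10^(NF_i/10), G_i = 10^(G_i,dB/10)
  Stage 1: F_1 = 10^(1.45/10) = 1.396, G_1 = 10^(−1.45/10) = 0.7161
  Stage 2: F_2 = 10^(2.89/10) = 1.945, G_2 = 10^(−2.89/10) = 0.5140
  Stage 3: F_3 = 10^(1.82/10) = 1.521, G_3 = 10^(22.9/10) = 195.0
  Stage 4: F_4 = 10^(6.55/10) = 4.519, G_4 = 10^(−4.46/10) = 0.3581
Friis cascade:
  F = 1.396 + (1.945 − 1)/0.7161 + (1.521 − 1)/0.3681 + (4.519 − 1)/71.78 = 4.179
NF = 10 log₁₀(4.179) = 6.21 dB

6.21 dB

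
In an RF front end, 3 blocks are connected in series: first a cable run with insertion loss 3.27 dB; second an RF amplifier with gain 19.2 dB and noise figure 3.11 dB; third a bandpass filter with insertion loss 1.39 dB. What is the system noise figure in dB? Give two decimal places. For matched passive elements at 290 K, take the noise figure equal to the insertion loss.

6.39 dB

Convert to linear (a loss of L dB is a gain of −L dB): F_i = 10^(NF_i/10), G_i = 10^(G_i,dB/10)
  Stage 1: F_1 = 10^(3.27/10) = 2.123, G_1 = 10^(−3.27/10) = 0.4710
  Stage 2: F_2 = 10^(3.11/10) = 2.046, G_2 = 10^(19.2/10) = 83.18
  Stage 3: F_3 = 10^(1.39/10) = 1.377, G_3 = 10^(−1.39/10) = 0.7261
Friis cascade:
  F = 2.123 + (2.046 − 1)/0.4710 + (1.377 − 1)/39.17 = 4.355
NF = 10 log₁₀(4.355) = 6.39 dB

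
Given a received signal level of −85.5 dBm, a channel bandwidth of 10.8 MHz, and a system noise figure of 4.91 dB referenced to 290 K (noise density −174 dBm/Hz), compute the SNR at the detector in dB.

13.3 dB

Noise floor: N = −174 + 10 log₁₀(B) + NF
10 log₁₀(1.08×10⁷) = 70.33 dB
N = −174 + 70.33 + 4.91 = −98.76 dBm
SNR = P_sig − N = −85.5 − (−98.76) = 13.26 dB → 13.3 dB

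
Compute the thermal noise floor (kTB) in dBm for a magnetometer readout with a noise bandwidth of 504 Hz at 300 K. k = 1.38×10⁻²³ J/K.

P_n = kTB = 1.38×10⁻²³ × 300 × 5.04×10² = 2.09×10⁻¹⁸ W
In dBm: 10 log₁₀(2.09×10⁻¹⁸ / 10⁻³) = −146.8 dBm

−146.8 dBm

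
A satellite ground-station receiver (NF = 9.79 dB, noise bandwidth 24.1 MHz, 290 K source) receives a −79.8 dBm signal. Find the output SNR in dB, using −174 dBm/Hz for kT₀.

10.6 dB

Noise floor: N = −174 + 10 log₁₀(B) + NF
10 log₁₀(2.41×10⁷) = 73.82 dB
N = −174 + 73.82 + 9.79 = −90.39 dBm
SNR = P_sig − N = −79.8 − (−90.39) = 10.59 dB → 10.6 dB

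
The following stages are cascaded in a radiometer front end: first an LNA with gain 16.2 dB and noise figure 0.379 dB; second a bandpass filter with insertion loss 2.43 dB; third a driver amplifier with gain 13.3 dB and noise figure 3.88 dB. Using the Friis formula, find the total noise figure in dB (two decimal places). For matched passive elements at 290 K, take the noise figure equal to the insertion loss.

Convert to linear (a loss of L dB is a gain of −L dB): F_i = 10^(NF_i/10), G_i = 10^(G_i,dB/10)
  Stage 1: F_1 = 10^(0.379/10) = 1.091, G_1 = 10^(16.2/10) = 41.69
  Stage 2: F_2 = 10^(2.43/10) = 1.750, G_2 = 10^(−2.43/10) = 0.5715
  Stage 3: F_3 = 10^(3.88/10) = 2.443, G_3 = 10^(13.3/10) = 21.38
Friis cascade:
  F = 1.091 + (1.750 − 1)/41.69 + (2.443 − 1)/23.82 = 1.170
NF = 10 log₁₀(1.170) = 0.68 dB

0.68 dB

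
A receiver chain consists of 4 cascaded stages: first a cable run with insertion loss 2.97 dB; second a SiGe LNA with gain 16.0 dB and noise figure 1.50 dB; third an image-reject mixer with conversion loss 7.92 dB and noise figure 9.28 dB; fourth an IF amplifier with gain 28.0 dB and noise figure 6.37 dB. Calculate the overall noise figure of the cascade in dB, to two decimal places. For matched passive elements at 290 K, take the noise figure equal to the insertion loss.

Convert to linear (a loss of L dB is a gain of −L dB): F_i = 10^(NF_i/10), G_i = 10^(G_i,dB/10)
  Stage 1: F_1 = 10^(2.97/10) = 1.982, G_1 = 10^(−2.97/10) = 0.5047
  Stage 2: F_2 = 10^(1.50/10) = 1.413, G_2 = 10^(16.0/10) = 39.81
  Stage 3: F_3 = 10^(9.28/10) = 8.472, G_3 = 10^(−7.92/10) = 0.1614
  Stage 4: F_4 = 10^(6.37/10) = 4.335, G_4 = 10^(28.0/10) = 631.0
Friis cascade:
  F = 1.982 + (1.413 − 1)/0.5047 + (8.472 − 1)/20.09 + (4.335 − 1)/3.243 = 4.199
NF = 10 log₁₀(4.199) = 6.23 dB

6.23 dB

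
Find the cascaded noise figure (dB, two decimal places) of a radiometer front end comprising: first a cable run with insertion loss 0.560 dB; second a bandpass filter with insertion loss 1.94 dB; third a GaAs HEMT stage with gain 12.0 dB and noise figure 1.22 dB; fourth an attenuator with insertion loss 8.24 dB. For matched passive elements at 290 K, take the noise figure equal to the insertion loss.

Convert to linear (a loss of L dB is a gain of −L dB): F_i = 10^(NF_i/10), G_i = 10^(G_i,dB/10)
  Stage 1: F_1 = 10^(0.560/10) = 1.138, G_1 = 10^(−0.560/10) = 0.8790
  Stage 2: F_2 = 10^(1.94/10) = 1.563, G_2 = 10^(−1.94/10) = 0.6397
  Stage 3: F_3 = 10^(1.22/10) = 1.324, G_3 = 10^(12.0/10) = 15.85
  Stage 4: F_4 = 10^(8.24/10) = 6.668, G_4 = 10^(−8.24/10) = 0.1500
Friis cascade:
  F = 1.138 + (1.563 − 1)/0.8790 + (1.324 − 1)/0.5623 + (6.668 − 1)/8.913 = 2.991
NF = 10 log₁₀(2.991) = 4.76 dB

4.76 dB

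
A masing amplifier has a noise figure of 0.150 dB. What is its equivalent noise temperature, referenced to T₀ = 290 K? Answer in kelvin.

10.2 K

F = 10^(0.150/10) = 1.03514
T_e = (F − 1)·T₀ = (1.03514 − 1) × 290 = 10.2 K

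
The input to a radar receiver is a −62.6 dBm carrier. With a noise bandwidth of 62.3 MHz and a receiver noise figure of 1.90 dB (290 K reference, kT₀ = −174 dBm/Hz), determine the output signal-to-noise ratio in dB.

31.6 dB

Noise floor: N = −174 + 10 log₁₀(B) + NF
10 log₁₀(6.23×10⁷) = 77.94 dB
N = −174 + 77.94 + 1.90 = −94.16 dBm
SNR = P_sig − N = −62.6 − (−94.16) = 31.56 dB → 31.6 dB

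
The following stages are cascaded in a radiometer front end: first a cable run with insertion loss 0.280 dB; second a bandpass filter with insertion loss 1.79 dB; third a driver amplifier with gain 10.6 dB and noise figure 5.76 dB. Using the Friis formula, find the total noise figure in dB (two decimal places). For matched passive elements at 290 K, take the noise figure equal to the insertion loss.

7.83 dB

Convert to linear (a loss of L dB is a gain of −L dB): F_i = 10^(NF_i/10), G_i = 10^(G_i,dB/10)
  Stage 1: F_1 = 10^(0.280/10) = 1.067, G_1 = 10^(−0.280/10) = 0.9376
  Stage 2: F_2 = 10^(1.79/10) = 1.510, G_2 = 10^(−1.79/10) = 0.6622
  Stage 3: F_3 = 10^(5.76/10) = 3.767, G_3 = 10^(10.6/10) = 11.48
Friis cascade:
  F = 1.067 + (1.510 − 1)/0.9376 + (3.767 − 1)/0.6209 = 6.067
NF = 10 log₁₀(6.067) = 7.83 dB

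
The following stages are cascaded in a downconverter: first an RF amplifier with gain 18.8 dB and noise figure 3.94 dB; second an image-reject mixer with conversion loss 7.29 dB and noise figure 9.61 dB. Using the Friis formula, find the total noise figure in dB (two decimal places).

4.12 dB

Convert to linear (a loss of L dB is a gain of −L dB): F_i = 10^(NF_i/10), G_i = 10^(G_i,dB/10)
  Stage 1: F_1 = 10^(3.94/10) = 2.477, G_1 = 10^(18.8/10) = 75.86
  Stage 2: F_2 = 10^(9.61/10) = 9.141, G_2 = 10^(−7.29/10) = 0.1866
Friis cascade:
  F = 2.477 + (9.141 − 1)/75.86 = 2.585
NF = 10 log₁₀(2.585) = 4.12 dB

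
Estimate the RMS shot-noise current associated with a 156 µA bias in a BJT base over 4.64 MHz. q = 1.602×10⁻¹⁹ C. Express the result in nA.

15.2 nA

I_n = √(2qI·B)
2qI·B = 2 × 1.602×10⁻¹⁹ × 1.56×10⁻⁴ × 4.64×10⁶ = 2.32×10⁻¹⁶ A²
I_n = √(2.32×10⁻¹⁶) = 1.52×10⁻⁸ A = 15.2 nA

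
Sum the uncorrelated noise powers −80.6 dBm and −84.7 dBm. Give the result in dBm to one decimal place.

−79.2 dBm

Convert to linear, add, convert back:
P₁ = 8.71×10⁻¹² W, P₂ = 3.39×10⁻¹² W
P_tot = 1.21×10⁻¹¹ W → 10 log₁₀(P_tot / 10⁻³) = −79.2 dBm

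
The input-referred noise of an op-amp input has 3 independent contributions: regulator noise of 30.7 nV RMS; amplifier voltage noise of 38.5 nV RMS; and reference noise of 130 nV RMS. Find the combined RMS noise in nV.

Uncorrelated sources add in power (mean-square): V_tot = √(ΣV_i²)
V_tot = √[(3.07×10⁻⁸)² + (3.85×10⁻⁸)² + (1.30×10⁻⁷)²] = 1.39×10⁻⁷ V = 139 nV

139 nV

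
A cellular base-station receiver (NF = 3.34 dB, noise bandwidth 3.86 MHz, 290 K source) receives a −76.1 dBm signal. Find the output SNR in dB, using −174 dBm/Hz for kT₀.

Noise floor: N = −174 + 10 log₁₀(B) + NF
10 log₁₀(3.86×10⁶) = 65.87 dB
N = −174 + 65.87 + 3.34 = −104.79 dBm
SNR = P_sig − N = −76.1 − (−104.79) = 28.69 dB → 28.7 dB

28.7 dB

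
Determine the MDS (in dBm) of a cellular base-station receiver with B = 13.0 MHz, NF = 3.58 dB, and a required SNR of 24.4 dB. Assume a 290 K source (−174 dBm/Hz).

Sensitivity = −174 + 10 log₁₀(B) + NF + SNR_min
= −174 + 71.14 + 3.58 + 24.4
= −74.88 dBm → −74.9 dBm

−74.9 dBm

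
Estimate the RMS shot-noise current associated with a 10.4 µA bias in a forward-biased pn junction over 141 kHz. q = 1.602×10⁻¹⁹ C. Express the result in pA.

I_n = √(2qI·B)
2qI·B = 2 × 1.602×10⁻¹⁹ × 1.04×10⁻⁵ × 1.41×10⁵ = 4.70×10⁻¹⁹ A²
I_n = √(4.70×10⁻¹⁹) = 6.85×10⁻¹⁰ A = 685 pA

685 pA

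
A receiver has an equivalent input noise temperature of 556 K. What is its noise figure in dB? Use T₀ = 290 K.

F = 1 + T_e/T₀ = 1 + 556/290 = 2.91724
NF = 10 log₁₀(2.91724) = 4.65 dB

4.65 dB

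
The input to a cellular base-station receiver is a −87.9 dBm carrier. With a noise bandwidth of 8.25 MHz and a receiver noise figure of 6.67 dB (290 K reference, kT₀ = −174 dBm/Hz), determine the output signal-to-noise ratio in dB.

10.3 dB

Noise floor: N = −174 + 10 log₁₀(B) + NF
10 log₁₀(8.25×10⁶) = 69.16 dB
N = −174 + 69.16 + 6.67 = −98.17 dBm
SNR = P_sig − N = −87.9 − (−98.17) = 10.27 dB → 10.3 dB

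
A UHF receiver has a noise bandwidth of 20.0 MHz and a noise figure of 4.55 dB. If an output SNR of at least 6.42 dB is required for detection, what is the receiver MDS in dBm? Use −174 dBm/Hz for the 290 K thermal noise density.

−90.0 dBm

Sensitivity = −174 + 10 log₁₀(B) + NF + SNR_min
= −174 + 73.01 + 4.55 + 6.42
= −90.02 dBm → −90.0 dBm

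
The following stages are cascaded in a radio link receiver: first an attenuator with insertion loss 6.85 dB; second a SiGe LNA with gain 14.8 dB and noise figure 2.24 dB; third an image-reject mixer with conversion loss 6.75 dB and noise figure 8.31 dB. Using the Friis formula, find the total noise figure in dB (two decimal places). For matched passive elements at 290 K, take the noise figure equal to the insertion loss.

9.56 dB

Convert to linear (a loss of L dB is a gain of −L dB): F_i = 10^(NF_i/10), G_i = 10^(G_i,dB/10)
  Stage 1: F_1 = 10^(6.85/10) = 4.842, G_1 = 10^(−6.85/10) = 0.2065
  Stage 2: F_2 = 10^(2.24/10) = 1.675, G_2 = 10^(14.8/10) = 30.20
  Stage 3: F_3 = 10^(8.31/10) = 6.776, G_3 = 10^(−6.75/10) = 0.2113
Friis cascade:
  F = 4.842 + (1.675 − 1)/0.2065 + (6.776 − 1)/6.237 = 9.036
NF = 10 log₁₀(9.036) = 9.56 dB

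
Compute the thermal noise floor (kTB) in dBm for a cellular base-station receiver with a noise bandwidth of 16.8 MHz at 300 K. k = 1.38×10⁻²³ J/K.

P_n = kTB = 1.38×10⁻²³ × 300 × 1.68×10⁷ = 6.96×10⁻¹⁴ W
In dBm: 10 log₁₀(6.96×10⁻¹⁴ / 10⁻³) = −101.6 dBm

−101.6 dBm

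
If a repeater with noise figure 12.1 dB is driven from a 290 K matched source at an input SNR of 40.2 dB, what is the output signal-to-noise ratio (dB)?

By definition F = SNR_in/SNR_out, so in dB: SNR_out = SNR_in − NF
SNR_out = 40.2 − 12.1 = 28.1 dB

28.1 dB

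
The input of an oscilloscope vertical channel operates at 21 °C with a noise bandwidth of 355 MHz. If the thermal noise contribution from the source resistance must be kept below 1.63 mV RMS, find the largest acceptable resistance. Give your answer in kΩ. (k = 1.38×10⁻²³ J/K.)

T = 21 °C + 273.15 = 294.15 K
Johnson–Nyquist: V_n = √(4kTRB) ⇒ R = V_n² / (4kTB)
4kTB = 4 × 1.38×10⁻²³ × 294.15 × 3.55×10⁸ = 5.76×10⁻¹²
R = (1.63×10⁻³)² / 5.76×10⁻¹² = 4.61×10⁵ Ω = 461 kΩ

461 kΩ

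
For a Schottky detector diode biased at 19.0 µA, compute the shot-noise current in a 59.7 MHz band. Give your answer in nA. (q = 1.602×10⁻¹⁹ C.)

19.1 nA

I_n = √(2qI·B)
2qI·B = 2 × 1.602×10⁻¹⁹ × 1.90×10⁻⁵ × 5.97×10⁷ = 3.63×10⁻¹⁶ A²
I_n = √(3.63×10⁻¹⁶) = 1.91×10⁻⁸ A = 19.1 nA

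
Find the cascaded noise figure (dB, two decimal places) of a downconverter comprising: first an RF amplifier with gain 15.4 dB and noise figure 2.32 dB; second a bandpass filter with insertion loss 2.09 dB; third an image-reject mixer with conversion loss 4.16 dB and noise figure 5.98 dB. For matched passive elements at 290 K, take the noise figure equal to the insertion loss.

2.70 dB

Convert to linear (a loss of L dB is a gain of −L dB): F_i = 10^(NF_i/10), G_i = 10^(G_i,dB/10)
  Stage 1: F_1 = 10^(2.32/10) = 1.706, G_1 = 10^(15.4/10) = 34.67
  Stage 2: F_2 = 10^(2.09/10) = 1.618, G_2 = 10^(−2.09/10) = 0.6180
  Stage 3: F_3 = 10^(5.98/10) = 3.963, G_3 = 10^(−4.16/10) = 0.3837
Friis cascade:
  F = 1.706 + (1.618 − 1)/34.67 + (3.963 − 1)/21.43 = 1.862
NF = 10 log₁₀(1.862) = 2.70 dB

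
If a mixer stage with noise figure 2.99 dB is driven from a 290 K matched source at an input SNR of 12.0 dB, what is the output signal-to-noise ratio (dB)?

By definition F = SNR_in/SNR_out, so in dB: SNR_out = SNR_in − NF
SNR_out = 12.0 − 2.99 = 9.01 dB

9.01 dB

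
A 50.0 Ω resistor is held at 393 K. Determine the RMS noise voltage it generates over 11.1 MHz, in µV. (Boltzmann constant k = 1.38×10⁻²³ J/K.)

V_n = √(4kTRB)
4kTRB = 4 × 1.38×10⁻²³ × 393 × 5.00×10¹ × 1.11×10⁷ = 1.20×10⁻¹¹ V²
V_n = √(1.20×10⁻¹¹) = 3.47×10⁻⁶ V = 3.47 µV

3.47 µV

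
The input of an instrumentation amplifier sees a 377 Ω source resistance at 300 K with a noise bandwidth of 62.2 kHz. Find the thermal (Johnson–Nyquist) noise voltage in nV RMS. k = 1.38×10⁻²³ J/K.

623 nV

V_n = √(4kTRB)
4kTRB = 4 × 1.38×10⁻²³ × 300 × 3.77×10² × 6.22×10⁴ = 3.88×10⁻¹³ V²
V_n = √(3.88×10⁻¹³) = 6.23×10⁻⁷ V = 623 nV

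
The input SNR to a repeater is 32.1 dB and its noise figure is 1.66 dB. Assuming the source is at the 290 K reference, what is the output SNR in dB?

30.44 dB

By definition F = SNR_in/SNR_out, so in dB: SNR_out = SNR_in − NF
SNR_out = 32.1 − 1.66 = 30.44 dB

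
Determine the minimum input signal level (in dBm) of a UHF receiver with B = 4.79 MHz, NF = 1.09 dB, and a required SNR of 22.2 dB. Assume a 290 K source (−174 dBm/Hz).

Sensitivity = −174 + 10 log₁₀(B) + NF + SNR_min
= −174 + 66.8 + 1.09 + 22.2
= −83.91 dBm → −83.9 dBm

−83.9 dBm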